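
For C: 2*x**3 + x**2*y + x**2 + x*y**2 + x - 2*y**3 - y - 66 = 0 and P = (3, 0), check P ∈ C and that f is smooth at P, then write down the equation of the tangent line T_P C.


Tangent line at P: 61*x + 8*y - 183 = 0.

Step 1: f(3, 0) = 0, so P lies on C.
Step 2: partial derivatives
  f_x(x, y) = 6*x**2 + 2*x*y + 2*x + y**2 + 1, f_y(x, y) = x**2 + 2*x*y - 6*y**2 - 1.
  f_x(P) = 61, f_y(P) = 8 (gradient nonzero, so P is smooth).
Step 3: tangent line at P: 61·(x − 3) + 8·(y − 0) = 0.
Expanding: 61*x + 8*y - 183 = 0.


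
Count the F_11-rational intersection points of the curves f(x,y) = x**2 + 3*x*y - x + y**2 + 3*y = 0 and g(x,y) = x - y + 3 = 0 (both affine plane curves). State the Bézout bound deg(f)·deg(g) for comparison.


Common zeros: ∅; count = 0; Bézout bound = 2.

deg(f) = 2, deg(g) = 1, so Bézout bound = 2.
Scan x ∈ F_11. For each x, list the y ∈ F_11 with f(x, y) ≡ 0 and those with g(x, y) ≡ 0 (mod 11); the common zeros in that column are the intersection.
  x = 0: f ≡ 0 at y ∈ {0, 8}; g ≡ 0 at y ∈ {3}; common: ∅.
  x = 1: f ≡ 0 at y ∈ {0, 5}; g ≡ 0 at y ∈ {4}; common: ∅.
  x = 2: f ≡ 0 at y ∈ ∅; g ≡ 0 at y ∈ {5}; common: ∅.
  x = 3: f ≡ 0 at y ∈ ∅; g ≡ 0 at y ∈ {6}; common: ∅.
  x = 4: f ≡ 0 at y ∈ {3, 4}; g ≡ 0 at y ∈ {7}; common: ∅.
  x = 5: f ≡ 0 at y ∈ ∅; g ≡ 0 at y ∈ {8}; common: ∅.
  x = 6: f ≡ 0 at y ∈ ∅; g ≡ 0 at y ∈ {9}; common: ∅.
  x = 7: f ≡ 0 at y ∈ {4, 5}; g ≡ 0 at y ∈ {10}; common: ∅.
  x = 8: f ≡ 0 at y ∈ ∅; g ≡ 0 at y ∈ {0}; common: ∅.
  x = 9: f ≡ 0 at y ∈ ∅; g ≡ 0 at y ∈ {1}; common: ∅.
  x = 10: f ≡ 0 at y ∈ {3, 8}; g ≡ 0 at y ∈ {2}; common: ∅.
Collecting: common zeros = ∅, so the count is 0.
Comparison with the Bézout bound: 0 ≤ 2 = deg(f)·deg(g), as expected for curves with no common component (the affine F_11-count falls short of the bound because intersections may lie at infinity, over extension fields, or carry multiplicity).


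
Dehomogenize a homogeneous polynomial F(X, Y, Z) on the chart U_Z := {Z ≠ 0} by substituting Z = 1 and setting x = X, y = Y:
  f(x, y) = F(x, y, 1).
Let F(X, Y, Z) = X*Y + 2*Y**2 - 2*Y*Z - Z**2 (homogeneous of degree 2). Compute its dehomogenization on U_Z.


f(x, y) = x*y + 2*y**2 - 2*y - 1

On U_Z we set Z = 1. Each monomial c·X^i·Y^j·Z^k in F becomes c·x^i·y^j·1^k = c·x^i·y^j.
Substituting Z = 1: F(X, Y, 1) = x*y + 2*y**2 - 2*y - 1.
Note: deg(f) ≤ deg(F) = 2; strict inequality happens when F is divisible by Z (lost terms).


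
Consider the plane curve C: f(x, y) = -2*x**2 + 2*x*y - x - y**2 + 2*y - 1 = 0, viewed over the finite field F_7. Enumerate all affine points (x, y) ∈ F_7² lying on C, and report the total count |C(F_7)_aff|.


Affine F_7-points: {(0, 1), (1, 2), (3, 3), (3, 5), (4, 1), (4, 2), (5, 0), (5, 5)}; count = 8.

For each of the 49 pairs (x, y) ∈ F_7², evaluate f(x, y) mod 7. Record the zeros.
  x = 0: [0↦6, 1↦0, 2↦6, 3↦3, 4↦5, 5↦5, 6↦3]  zeros at y ∈ {1}
  x = 1: [0↦3, 1↦6, 2↦0, 3↦6, 4↦3, 5↦5, 6↦5]  zeros at y ∈ {2}
  x = 2: [0↦3, 1↦1, 2↦4, 3↦5, 4↦4, 5↦1, 6↦3]  zeros at y ∈ ∅
  x = 3: [0↦6, 1↦6, 2↦4, 3↦0, 4↦1, 5↦0, 6↦4]  zeros at y ∈ {3, 5}
  x = 4: [0↦5, 1↦0, 2↦0, 3↦5, 4↦1, 5↦2, 6↦1]  zeros at y ∈ {1, 2}
  x = 5: [0↦0, 1↦4, 2↦6, 3↦6, 4↦4, 5↦0, 6↦1]  zeros at y ∈ {0, 5}
  x = 6: [0↦5, 1↦4, 2↦1, 3↦3, 4↦3, 5↦1, 6↦4]  zeros at y ∈ ∅
Collecting zeros: affine points = {(0, 1), (1, 2), (3, 3), (3, 5), (4, 1), (4, 2), (5, 0), (5, 5)}.
Total count |C(F_7)_aff| = 8.


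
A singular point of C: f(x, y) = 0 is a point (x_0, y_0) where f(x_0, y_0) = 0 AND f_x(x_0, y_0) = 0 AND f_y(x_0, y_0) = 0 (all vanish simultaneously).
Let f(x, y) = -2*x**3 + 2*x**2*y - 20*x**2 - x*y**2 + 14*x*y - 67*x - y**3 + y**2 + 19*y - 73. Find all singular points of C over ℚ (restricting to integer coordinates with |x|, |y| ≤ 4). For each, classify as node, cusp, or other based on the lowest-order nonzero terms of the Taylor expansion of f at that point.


Singular points: {(-3, 1)}; classification: cusp.

Compute partial derivatives:
  f_x = -6*x**2 + 4*x*y - 40*x - y**2 + 14*y - 67.
  f_y = 2*x**2 - 2*x*y + 14*x - 3*y**2 + 2*y + 19.
Scan x_0 ∈ {−4, ..., 4}. For each x_0, f_y(x_0, y) is a polynomial in y; find its integer roots y ∈ {−4, ..., 4}, then test f_x and f at those candidates.
  x = -4: f_y(-4, y) = -3*y**2 + 10*y - 5; no integer root y with |y| ≤ 4.
  x = -3: f_y(-3, y) = -3*y**2 + 8*y - 5; vanishes at y ∈ {1}. (-3, 1): f_x = 0, f = 0 — SINGULAR.
  x = -2: f_y(-2, y) = -3*y**2 + 6*y - 1; no integer root y with |y| ≤ 4.
  x = -1: f_y(-1, y) = -3*y**2 + 4*y + 7; vanishes at y ∈ {-1}. (-1, -1): f_x = -44 ≠ 0.
  x = 0: f_y(0, y) = -3*y**2 + 2*y + 19; no integer root y with |y| ≤ 4.
  x = 1: f_y(1, y) = 35 - 3*y**2; no integer root y with |y| ≤ 4.
  x = 2: f_y(2, y) = -3*y**2 - 2*y + 55; no integer root y with |y| ≤ 4.
  x = 3: f_y(3, y) = -3*y**2 - 4*y + 79; no integer root y with |y| ≤ 4.
  x = 4: f_y(4, y) = -3*y**2 - 6*y + 107; no integer root y with |y| ≤ 4.
Only singular point on the grid: (-3, 1).
Classify: substitute x = -3 + u, y = 1 + v and expand: f = -2*u**3 + 2*u**2*v - u*v**2 - v**3 + v**2.
No constant or linear terms (consistent with a singular point). Quadratic part: v**2. Cubic part: -2*u**3 + 2*u**2*v - u*v**2 - v**3.
The quadratic part v**2 is a perfect square, so there is a single (double) tangent line v = 0, i.e. y = 1. Restricting the cubic part to that line (v = 0) leaves -2*u**3 ≠ 0, so f is not divisible by v and the branch is v² ≈ 2*u**3 to lowest order — this is a cusp.
Classification: cusp.


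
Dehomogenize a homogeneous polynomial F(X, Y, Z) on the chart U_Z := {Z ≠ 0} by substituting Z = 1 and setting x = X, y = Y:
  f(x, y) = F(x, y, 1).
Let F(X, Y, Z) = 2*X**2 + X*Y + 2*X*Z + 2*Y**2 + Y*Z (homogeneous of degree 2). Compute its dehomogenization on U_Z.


f(x, y) = 2*x**2 + x*y + 2*x + 2*y**2 + y

On U_Z we set Z = 1. Each monomial c·X^i·Y^j·Z^k in F becomes c·x^i·y^j·1^k = c·x^i·y^j.
Substituting Z = 1: F(X, Y, 1) = 2*x**2 + x*y + 2*x + 2*y**2 + y.
Note: deg(f) ≤ deg(F) = 2; strict inequality happens when F is divisible by Z (lost terms).


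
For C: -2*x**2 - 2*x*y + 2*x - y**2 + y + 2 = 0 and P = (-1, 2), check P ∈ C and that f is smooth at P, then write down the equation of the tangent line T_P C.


Tangent line at P: 2*x - y + 4 = 0.

Step 1: f(-1, 2) = 0, so P lies on C.
Step 2: partial derivatives
  f_x(x, y) = -4*x - 2*y + 2, f_y(x, y) = -2*x - 2*y + 1.
  f_x(P) = 2, f_y(P) = -1 (gradient nonzero, so P is smooth).
Step 3: tangent line at P: 2·(x − -1) + -1·(y − 2) = 0.
Expanding: 2*x - y + 4 = 0.


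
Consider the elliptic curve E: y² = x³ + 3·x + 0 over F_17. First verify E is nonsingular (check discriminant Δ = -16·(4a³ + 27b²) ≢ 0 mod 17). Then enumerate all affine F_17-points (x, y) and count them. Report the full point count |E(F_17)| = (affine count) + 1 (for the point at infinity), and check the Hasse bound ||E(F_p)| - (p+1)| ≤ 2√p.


Affine points = {(0, 0), (1, 2), (1, 15), (3, 6), (3, 11), (4, 5), (4, 12), (5, 2), (5, 15), (6, 8), (6, 9), (8, 3), (8, 14), (9, 5), (9, 12), (11, 2), (11, 15), (12, 8), (12, 9), (13, 3), (13, 14), (14, 7), (14, 10), (16, 8), (16, 9)}; affine count = 25; |E(F_17)| = 26.

Discriminant check: Δ ∝ 4a³ + 27b² = 4·3³ + 27·0² = 4·27 + 27·0 ≡ 6 (mod 17). Nonzero ⇒ E is nonsingular.
For each x ∈ F_17, compute rhs = x³ + 3·x + 0 mod 17, then count y ∈ F_17 with y² ≡ rhs.
  x = 0: rhs = 0, matching y values: 0 (1 points).
  x = 1: rhs = 4, matching y values: 2, 15 (2 points).
  x = 2: rhs = 14, matching y values: none (0 points).
  x = 3: rhs = 2, matching y values: 6, 11 (2 points).
  x = 4: rhs = 8, matching y values: 5, 12 (2 points).
  x = 5: rhs = 4, matching y values: 2, 15 (2 points).
  x = 6: rhs = 13, matching y values: 8, 9 (2 points).
  x = 7: rhs = 7, matching y values: none (0 points).
  x = 8: rhs = 9, matching y values: 3, 14 (2 points).
  x = 9: rhs = 8, matching y values: 5, 12 (2 points).
  x = 10: rhs = 10, matching y values: none (0 points).
  x = 11: rhs = 4, matching y values: 2, 15 (2 points).
  x = 12: rhs = 13, matching y values: 8, 9 (2 points).
  x = 13: rhs = 9, matching y values: 3, 14 (2 points).
  x = 14: rhs = 15, matching y values: 7, 10 (2 points).
  x = 15: rhs = 3, matching y values: none (0 points).
  x = 16: rhs = 13, matching y values: 8, 9 (2 points).
Total affine count: 25.
Full point count |E(F_17)| = 25 + 1 = 26.
Hasse bound: |26 − (17+1)| = |8| = 8 ≤ 2√17 ≈ 8.2462 ✓.


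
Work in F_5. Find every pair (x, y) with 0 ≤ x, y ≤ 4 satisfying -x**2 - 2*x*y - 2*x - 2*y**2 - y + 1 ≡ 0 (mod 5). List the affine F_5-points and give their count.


Affine F_5-points: {(0, 3), (0, 4), (2, 2), (2, 3)}; count = 4.

For each of the 25 pairs (x, y) ∈ F_5², evaluate f(x, y) mod 5. Record the zeros.
  x = 0: [0↦1, 1↦3, 2↦1, 3↦0, 4↦0]  zeros at y ∈ {3, 4}
  x = 1: [0↦3, 1↦3, 2↦4, 3↦1, 4↦4]  zeros at y ∈ ∅
  x = 2: [0↦3, 1↦1, 2↦0, 3↦0, 4↦1]  zeros at y ∈ {2, 3}
  x = 3: [0↦1, 1↦2, 2↦4, 3↦2, 4↦1]  zeros at y ∈ ∅
  x = 4: [0↦2, 1↦1, 2↦1, 3↦2, 4↦4]  zeros at y ∈ ∅
Collecting zeros: affine points = {(0, 3), (0, 4), (2, 2), (2, 3)}.
Total count |C(F_5)_aff| = 4.


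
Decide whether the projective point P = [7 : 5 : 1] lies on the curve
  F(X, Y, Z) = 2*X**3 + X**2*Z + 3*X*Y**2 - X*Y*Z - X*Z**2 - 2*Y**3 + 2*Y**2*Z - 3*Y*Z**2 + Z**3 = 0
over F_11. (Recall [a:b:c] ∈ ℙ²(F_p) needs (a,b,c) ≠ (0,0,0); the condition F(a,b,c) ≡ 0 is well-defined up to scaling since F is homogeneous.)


F(7,5,1) ≡ 3 (mod 11); P is NOT on the curve.

Evaluate F(7, 5, 1) term-by-term (mod 11).
  2*X**3 ↦ 2·343·1·1 = 686
  X**2*Z ↦ 1·49·1·1 = 49
  3*X*Y**2 ↦ 3·7·25·1 = 525
  -X*Y*Z ↦ -1·7·5·1 = -35
  -X*Z**2 ↦ -1·7·1·1 = -7
  -2*Y**3 ↦ -2·1·125·1 = -250
  2*Y**2*Z ↦ 2·1·25·1 = 50
  -3*Y*Z**2 ↦ -3·1·5·1 = -15
  Z**3 ↦ 1·1·1·1 = 1
Sum: F(7, 5, 1) = (686) + (49) + (525) + (-35) + (-7) + (-250) + (50) + (-15) + (1) = 1004.
Reducing mod 11: 1004 ≡ 3 (mod 11).
Since F(a, b, c) ≡ 3 ≠ 0 (mod 11), P does NOT lie on the curve.


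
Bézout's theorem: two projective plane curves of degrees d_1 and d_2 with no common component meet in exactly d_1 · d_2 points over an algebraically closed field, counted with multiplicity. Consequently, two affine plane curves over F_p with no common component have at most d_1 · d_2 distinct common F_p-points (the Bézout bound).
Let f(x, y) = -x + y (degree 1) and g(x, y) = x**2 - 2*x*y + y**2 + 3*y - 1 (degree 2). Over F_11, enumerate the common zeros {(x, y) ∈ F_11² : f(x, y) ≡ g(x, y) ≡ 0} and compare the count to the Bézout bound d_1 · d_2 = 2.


Common zeros: {(4, 4)}; count = 1; Bézout bound = 2.

deg(f) = 1, deg(g) = 2, so Bézout bound = 2.
Scan x ∈ F_11. For each x, list the y ∈ F_11 with f(x, y) ≡ 0 and those with g(x, y) ≡ 0 (mod 11); the common zeros in that column are the intersection.
  x = 0: f ≡ 0 at y ∈ {0}; g ≡ 0 at y ∈ ∅; common: ∅.
  x = 1: f ≡ 0 at y ∈ {1}; g ≡ 0 at y ∈ {0, 10}; common: ∅.
  x = 2: f ≡ 0 at y ∈ {2}; g ≡ 0 at y ∈ {6}; common: ∅.
  x = 3: f ≡ 0 at y ∈ {3}; g ≡ 0 at y ∈ ∅; common: ∅.
  x = 4: f ≡ 0 at y ∈ {4}; g ≡ 0 at y ∈ {1, 4}; common: {4}.
  x = 5: f ≡ 0 at y ∈ {5}; g ≡ 0 at y ∈ ∅; common: ∅.
  x = 6: f ≡ 0 at y ∈ {6}; g ≡ 0 at y ∈ ∅; common: ∅.
  x = 7: f ≡ 0 at y ∈ {7}; g ≡ 0 at y ∈ ∅; common: ∅.
  x = 8: f ≡ 0 at y ∈ {8}; g ≡ 0 at y ∈ {3, 10}; common: ∅.
  x = 9: f ≡ 0 at y ∈ {9}; g ≡ 0 at y ∈ {1, 3}; common: ∅.
  x = 10: f ≡ 0 at y ∈ {10}; g ≡ 0 at y ∈ {0, 6}; common: ∅.
Collecting: common zeros = {(4, 4)}, so the count is 1.
Comparison with the Bézout bound: 1 ≤ 2 = deg(f)·deg(g), as expected for curves with no common component (the affine F_11-count falls short of the bound because intersections may lie at infinity, over extension fields, or carry multiplicity).


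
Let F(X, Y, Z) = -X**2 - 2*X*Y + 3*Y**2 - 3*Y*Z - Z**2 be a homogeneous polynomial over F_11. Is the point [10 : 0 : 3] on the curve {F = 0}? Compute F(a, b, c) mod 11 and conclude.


F(10,0,3) ≡ 1 (mod 11); P is NOT on the curve.

Evaluate F(10, 0, 3) term-by-term (mod 11).
  -X**2 ↦ -1·100·1·1 = -100
  -2*X*Y ↦ -2·10·0·1 = 0
  3*Y**2 ↦ 3·1·0·1 = 0
  -3*Y*Z ↦ -3·1·0·3 = 0
  -Z**2 ↦ -1·1·1·9 = -9
Sum: F(10, 0, 3) = (-100) + (0) + (0) + (0) + (-9) = -109.
Reducing mod 11: -109 ≡ 1 (mod 11).
Since F(a, b, c) ≡ 1 ≠ 0 (mod 11), P does NOT lie on the curve.


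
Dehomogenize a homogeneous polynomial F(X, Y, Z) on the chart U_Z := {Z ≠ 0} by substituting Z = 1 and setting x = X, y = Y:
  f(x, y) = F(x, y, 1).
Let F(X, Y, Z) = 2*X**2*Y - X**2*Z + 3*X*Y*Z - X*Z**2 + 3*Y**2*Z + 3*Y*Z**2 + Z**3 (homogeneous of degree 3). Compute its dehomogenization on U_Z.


f(x, y) = 2*x**2*y - x**2 + 3*x*y - x + 3*y**2 + 3*y + 1

On U_Z we set Z = 1. Each monomial c·X^i·Y^j·Z^k in F becomes c·x^i·y^j·1^k = c·x^i·y^j.
Substituting Z = 1: F(X, Y, 1) = 2*x**2*y - x**2 + 3*x*y - x + 3*y**2 + 3*y + 1.
Note: deg(f) ≤ deg(F) = 3; strict inequality happens when F is divisible by Z (lost terms).


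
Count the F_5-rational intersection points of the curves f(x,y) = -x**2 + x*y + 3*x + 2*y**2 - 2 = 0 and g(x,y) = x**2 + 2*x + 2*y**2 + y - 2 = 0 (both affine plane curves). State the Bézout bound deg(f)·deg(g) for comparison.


Common zeros: {(4, 1)}; count = 1; Bézout bound = 4.

deg(f) = 2, deg(g) = 2, so Bézout bound = 4.
Scan x ∈ F_5. For each x, list the y ∈ F_5 with f(x, y) ≡ 0 and those with g(x, y) ≡ 0 (mod 5); the common zeros in that column are the intersection.
  x = 0: f ≡ 0 at y ∈ {1, 4}; g ≡ 0 at y ∈ ∅; common: ∅.
  x = 1: f ≡ 0 at y ∈ {0, 2}; g ≡ 0 at y ∈ ∅; common: ∅.
  x = 2: f ≡ 0 at y ∈ {0, 4}; g ≡ 0 at y ∈ ∅; common: ∅.
  x = 3: f ≡ 0 at y ∈ {3}; g ≡ 0 at y ∈ ∅; common: ∅.
  x = 4: f ≡ 0 at y ∈ {1, 2}; g ≡ 0 at y ∈ {1}; common: {1}.
Collecting: common zeros = {(4, 1)}, so the count is 1.
Comparison with the Bézout bound: 1 ≤ 4 = deg(f)·deg(g), as expected for curves with no common component (the affine F_5-count falls short of the bound because intersections may lie at infinity, over extension fields, or carry multiplicity).


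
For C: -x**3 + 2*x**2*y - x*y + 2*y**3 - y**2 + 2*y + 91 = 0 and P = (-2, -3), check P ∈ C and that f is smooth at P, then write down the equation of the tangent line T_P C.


Tangent line at P: 15*x + 72*y + 246 = 0.

Step 1: f(-2, -3) = 0, so P lies on C.
Step 2: partial derivatives
  f_x(x, y) = -3*x**2 + 4*x*y - y, f_y(x, y) = 2*x**2 - x + 6*y**2 - 2*y + 2.
  f_x(P) = 15, f_y(P) = 72 (gradient nonzero, so P is smooth).
Step 3: tangent line at P: 15·(x − -2) + 72·(y − -3) = 0.
Expanding: 15*x + 72*y + 246 = 0.


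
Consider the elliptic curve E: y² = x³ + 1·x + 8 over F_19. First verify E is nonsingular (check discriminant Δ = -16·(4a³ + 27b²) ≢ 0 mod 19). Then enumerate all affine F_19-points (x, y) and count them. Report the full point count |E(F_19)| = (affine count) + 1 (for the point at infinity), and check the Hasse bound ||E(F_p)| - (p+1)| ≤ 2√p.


Affine points = {(3, 0), (4, 0), (5, 9), (5, 10), (7, 4), (7, 15), (9, 9), (9, 10), (10, 7), (10, 12), (11, 1), (11, 18), (12, 0), (14, 7), (14, 12), (15, 4), (15, 15), (16, 4), (16, 15), (17, 6), (17, 13), (18, 5), (18, 14)}; affine count = 23; |E(F_19)| = 24.

Discriminant check: Δ ∝ 4a³ + 27b² = 4·1³ + 27·8² = 4·1 + 27·64 ≡ 3 (mod 19). Nonzero ⇒ E is nonsingular.
For each x ∈ F_19, compute rhs = x³ + 1·x + 8 mod 19, then count y ∈ F_19 with y² ≡ rhs.
  x = 0: rhs = 8, matching y values: none (0 points).
  x = 1: rhs = 10, matching y values: none (0 points).
  x = 2: rhs = 18, matching y values: none (0 points).
  x = 3: rhs = 0, matching y values: 0 (1 points).
  x = 4: rhs = 0, matching y values: 0 (1 points).
  x = 5: rhs = 5, matching y values: 9, 10 (2 points).
  x = 6: rhs = 2, matching y values: none (0 points).
  x = 7: rhs = 16, matching y values: 4, 15 (2 points).
  x = 8: rhs = 15, matching y values: none (0 points).
  x = 9: rhs = 5, matching y values: 9, 10 (2 points).
  x = 10: rhs = 11, matching y values: 7, 12 (2 points).
  x = 11: rhs = 1, matching y values: 1, 18 (2 points).
  x = 12: rhs = 0, matching y values: 0 (1 points).
  x = 13: rhs = 14, matching y values: none (0 points).
  x = 14: rhs = 11, matching y values: 7, 12 (2 points).
  x = 15: rhs = 16, matching y values: 4, 15 (2 points).
  x = 16: rhs = 16, matching y values: 4, 15 (2 points).
  x = 17: rhs = 17, matching y values: 6, 13 (2 points).
  x = 18: rhs = 6, matching y values: 5, 14 (2 points).
Total affine count: 23.
Full point count |E(F_19)| = 23 + 1 = 24.
Hasse bound: |24 − (19+1)| = |4| = 4 ≤ 2√19 ≈ 8.7178 ✓.


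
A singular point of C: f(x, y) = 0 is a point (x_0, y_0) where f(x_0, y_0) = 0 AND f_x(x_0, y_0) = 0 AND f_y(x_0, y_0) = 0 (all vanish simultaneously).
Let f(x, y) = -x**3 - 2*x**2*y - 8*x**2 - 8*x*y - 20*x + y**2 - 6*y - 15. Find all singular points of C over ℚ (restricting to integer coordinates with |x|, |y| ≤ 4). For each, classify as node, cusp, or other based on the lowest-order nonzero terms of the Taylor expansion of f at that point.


Singular points: {(-2, -1)}; classification: cusp.

Compute partial derivatives:
  f_x = -3*x**2 - 4*x*y - 16*x - 8*y - 20.
  f_y = -2*x**2 - 8*x + 2*y - 6.
Scan x_0 ∈ {−4, ..., 4}. For each x_0, f_y(x_0, y) is a polynomial in y; find its integer roots y ∈ {−4, ..., 4}, then test f_x and f at those candidates.
  x = -4: f_y(-4, y) = 2*y - 6; vanishes at y ∈ {3}. (-4, 3): f_x = 20 ≠ 0.
  x = -3: f_y(-3, y) = 2*y; vanishes at y ∈ {0}. (-3, 0): f_x = 1 ≠ 0.
  x = -2: f_y(-2, y) = 2*y + 2; vanishes at y ∈ {-1}. (-2, -1): f_x = 0, f = 0 — SINGULAR.
  x = -1: f_y(-1, y) = 2*y; vanishes at y ∈ {0}. (-1, 0): f_x = -7 ≠ 0.
  x = 0: f_y(0, y) = 2*y - 6; vanishes at y ∈ {3}. (0, 3): f_x = -44 ≠ 0.
  x = 1: f_y(1, y) = 2*y - 16; no integer root y with |y| ≤ 4.
  x = 2: f_y(2, y) = 2*y - 30; no integer root y with |y| ≤ 4.
  x = 3: f_y(3, y) = 2*y - 48; no integer root y with |y| ≤ 4.
  x = 4: f_y(4, y) = 2*y - 70; no integer root y with |y| ≤ 4.
Only singular point on the grid: (-2, -1).
Classify: substitute x = -2 + u, y = -1 + v and expand: f = -u**3 - 2*u**2*v + v**2.
No constant or linear terms (consistent with a singular point). Quadratic part: v**2. Cubic part: -u**3 - 2*u**2*v.
The quadratic part v**2 is a perfect square, so there is a single (double) tangent line v = 0, i.e. y = -1. Restricting the cubic part to that line (v = 0) leaves -u**3 ≠ 0, so f is not divisible by v and the branch is v² ≈ u**3 to lowest order — this is a cusp.
Classification: cusp.


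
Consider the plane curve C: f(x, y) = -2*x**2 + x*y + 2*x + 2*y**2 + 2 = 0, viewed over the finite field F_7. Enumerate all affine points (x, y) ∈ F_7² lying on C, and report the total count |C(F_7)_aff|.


Affine F_7-points: {(5, 4)}; count = 1.

For each of the 49 pairs (x, y) ∈ F_7², evaluate f(x, y) mod 7. Record the zeros.
  x = 0: [0↦2, 1↦4, 2↦3, 3↦6, 4↦6, 5↦3, 6↦4]  zeros at y ∈ ∅
  x = 1: [0↦2, 1↦5, 2↦5, 3↦2, 4↦3, 5↦1, 6↦3]  zeros at y ∈ ∅
  x = 2: [0↦5, 1↦2, 2↦3, 3↦1, 4↦3, 5↦2, 6↦5]  zeros at y ∈ ∅
  x = 3: [0↦4, 1↦2, 2↦4, 3↦3, 4↦6, 5↦6, 6↦3]  zeros at y ∈ ∅
  x = 4: [0↦6, 1↦5, 2↦1, 3↦1, 4↦5, 5↦6, 6↦4]  zeros at y ∈ ∅
  x = 5: [0↦4, 1↦4, 2↦1, 3↦2, 4↦0, 5↦2, 6↦1]  zeros at y ∈ {4}
  x = 6: [0↦5, 1↦6, 2↦4, 3↦6, 4↦5, 5↦1, 6↦1]  zeros at y ∈ ∅
Collecting zeros: affine points = {(5, 4)}.
Total count |C(F_7)_aff| = 1.


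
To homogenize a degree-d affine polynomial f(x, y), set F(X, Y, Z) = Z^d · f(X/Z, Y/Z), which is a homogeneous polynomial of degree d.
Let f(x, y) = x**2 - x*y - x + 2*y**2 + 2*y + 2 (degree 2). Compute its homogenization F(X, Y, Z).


F(X, Y, Z) = X**2 - X*Y - X*Z + 2*Y**2 + 2*Y*Z + 2*Z**2

deg(f) = 2.
Substitute x = X/Z, y = Y/Z into f, then multiply by Z^2.
  monomial 1·x^2·y^0 ↦ 1·X^2·Y^0·Z^0.
  monomial -1·x^1·y^1 ↦ -1·X^1·Y^1·Z^0.
  monomial -1·x^1·y^0 ↦ -1·X^1·Y^0·Z^1.
  monomial 2·x^0·y^2 ↦ 2·X^0·Y^2·Z^0.
  monomial 2·x^0·y^1 ↦ 2·X^0·Y^1·Z^1.
  monomial 2·x^0·y^0 ↦ 2·X^0·Y^0·Z^2.
Collecting: F(X, Y, Z) = X**2 - X*Y - X*Z + 2*Y**2 + 2*Y*Z + 2*Z**2.


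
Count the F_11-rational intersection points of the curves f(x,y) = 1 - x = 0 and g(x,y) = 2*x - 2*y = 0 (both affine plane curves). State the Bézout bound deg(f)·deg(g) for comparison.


Common zeros: {(1, 1)}; count = 1; Bézout bound = 1.

deg(f) = 1, deg(g) = 1, so Bézout bound = 1.
Scan x ∈ F_11. For each x, list the y ∈ F_11 with f(x, y) ≡ 0 and those with g(x, y) ≡ 0 (mod 11); the common zeros in that column are the intersection.
  x = 0: f ≡ 0 at y ∈ ∅; g ≡ 0 at y ∈ {0}; common: ∅.
  x = 1: f ≡ 0 at y ∈ {0, 1, 2, 3, 4, 5, 6, 7, 8, 9, 10}; g ≡ 0 at y ∈ {1}; common: {1}.
  x = 2: f ≡ 0 at y ∈ ∅; g ≡ 0 at y ∈ {2}; common: ∅.
  x = 3: f ≡ 0 at y ∈ ∅; g ≡ 0 at y ∈ {3}; common: ∅.
  x = 4: f ≡ 0 at y ∈ ∅; g ≡ 0 at y ∈ {4}; common: ∅.
  x = 5: f ≡ 0 at y ∈ ∅; g ≡ 0 at y ∈ {5}; common: ∅.
  x = 6: f ≡ 0 at y ∈ ∅; g ≡ 0 at y ∈ {6}; common: ∅.
  x = 7: f ≡ 0 at y ∈ ∅; g ≡ 0 at y ∈ {7}; common: ∅.
  x = 8: f ≡ 0 at y ∈ ∅; g ≡ 0 at y ∈ {8}; common: ∅.
  x = 9: f ≡ 0 at y ∈ ∅; g ≡ 0 at y ∈ {9}; common: ∅.
  x = 10: f ≡ 0 at y ∈ ∅; g ≡ 0 at y ∈ {10}; common: ∅.
Collecting: common zeros = {(1, 1)}, so the count is 1.
Comparison with the Bézout bound: 1 ≤ 1 = deg(f)·deg(g), as expected for curves with no common component (the bound is attained).


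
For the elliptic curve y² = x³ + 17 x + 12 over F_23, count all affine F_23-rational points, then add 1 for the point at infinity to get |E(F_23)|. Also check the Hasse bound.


Affine points = {(0, 9), (0, 14), (2, 10), (2, 13), (4, 11), (4, 12), (6, 10), (6, 13), (8, 4), (8, 19), (10, 3), (10, 20), (11, 9), (11, 14), (12, 9), (12, 14), (14, 2), (14, 21), (15, 10), (15, 13), (17, 4), (17, 19), (18, 3), (18, 20), (19, 8), (19, 15), (20, 7), (20, 16), (21, 4), (21, 19)}; affine count = 30; |E(F_23)| = 31.

Discriminant check: Δ ∝ 4a³ + 27b² = 4·17³ + 27·12² = 4·4913 + 27·144 ≡ 11 (mod 23). Nonzero ⇒ E is nonsingular.
For each x ∈ F_23, compute rhs = x³ + 17·x + 12 mod 23, then count y ∈ F_23 with y² ≡ rhs.
  x = 0: rhs = 12, matching y values: 9, 14 (2 points).
  x = 1: rhs = 7, matching y values: none (0 points).
  x = 2: rhs = 8, matching y values: 10, 13 (2 points).
  x = 3: rhs = 21, matching y values: none (0 points).
  x = 4: rhs = 6, matching y values: 11, 12 (2 points).
  x = 5: rhs = 15, matching y values: none (0 points).
  x = 6: rhs = 8, matching y values: 10, 13 (2 points).
  x = 7: rhs = 14, matching y values: none (0 points).
  x = 8: rhs = 16, matching y values: 4, 19 (2 points).
  x = 9: rhs = 20, matching y values: none (0 points).
  x = 10: rhs = 9, matching y values: 3, 20 (2 points).
  x = 11: rhs = 12, matching y values: 9, 14 (2 points).
  x = 12: rhs = 12, matching y values: 9, 14 (2 points).
  x = 13: rhs = 15, matching y values: none (0 points).
  x = 14: rhs = 4, matching y values: 2, 21 (2 points).
  x = 15: rhs = 8, matching y values: 10, 13 (2 points).
  x = 16: rhs = 10, matching y values: none (0 points).
  x = 17: rhs = 16, matching y values: 4, 19 (2 points).
  x = 18: rhs = 9, matching y values: 3, 20 (2 points).
  x = 19: rhs = 18, matching y values: 8, 15 (2 points).
  x = 20: rhs = 3, matching y values: 7, 16 (2 points).
  x = 21: rhs = 16, matching y values: 4, 19 (2 points).
  x = 22: rhs = 17, matching y values: none (0 points).
Total affine count: 30.
Full point count |E(F_23)| = 30 + 1 = 31.
Hasse bound: |31 − (23+1)| = |7| = 7 ≤ 2√23 ≈ 9.5917 ✓.


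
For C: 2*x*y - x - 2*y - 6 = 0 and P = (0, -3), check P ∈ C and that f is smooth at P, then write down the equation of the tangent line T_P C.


Tangent line at P: -7*x - 2*y - 6 = 0.

Step 1: f(0, -3) = 0, so P lies on C.
Step 2: partial derivatives
  f_x(x, y) = 2*y - 1, f_y(x, y) = 2*x - 2.
  f_x(P) = -7, f_y(P) = -2 (gradient nonzero, so P is smooth).
Step 3: tangent line at P: -7·(x − 0) + -2·(y − -3) = 0.
Expanding: -7*x - 2*y - 6 = 0.


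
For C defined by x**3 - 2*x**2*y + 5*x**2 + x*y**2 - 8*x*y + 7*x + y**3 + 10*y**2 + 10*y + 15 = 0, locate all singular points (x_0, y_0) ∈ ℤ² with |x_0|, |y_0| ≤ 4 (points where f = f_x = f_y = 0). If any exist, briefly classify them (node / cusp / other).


Singular points: {(-3, -2)}; classification: cusp.

Compute partial derivatives:
  f_x = 3*x**2 - 4*x*y + 10*x + y**2 - 8*y + 7.
  f_y = -2*x**2 + 2*x*y - 8*x + 3*y**2 + 20*y + 10.
Scan x_0 ∈ {−4, ..., 4}. For each x_0, f_y(x_0, y) is a polynomial in y; find its integer roots y ∈ {−4, ..., 4}, then test f_x and f at those candidates.
  x = -4: f_y(-4, y) = 3*y**2 + 12*y + 10; no integer root y with |y| ≤ 4.
  x = -3: f_y(-3, y) = 3*y**2 + 14*y + 16; vanishes at y ∈ {-2}. (-3, -2): f_x = 0, f = 0 — SINGULAR.
  x = -2: f_y(-2, y) = 3*y**2 + 16*y + 18; no integer root y with |y| ≤ 4.
  x = -1: f_y(-1, y) = 3*y**2 + 18*y + 16; no integer root y with |y| ≤ 4.
  x = 0: f_y(0, y) = 3*y**2 + 20*y + 10; no integer root y with |y| ≤ 4.
  x = 1: f_y(1, y) = 3*y**2 + 22*y; vanishes at y ∈ {0}. (1, 0): f_x = 20 ≠ 0.
  x = 2: f_y(2, y) = 3*y**2 + 24*y - 14; no integer root y with |y| ≤ 4.
  x = 3: f_y(3, y) = 3*y**2 + 26*y - 32; no integer root y with |y| ≤ 4.
  x = 4: f_y(4, y) = 3*y**2 + 28*y - 54; no integer root y with |y| ≤ 4.
Only singular point on the grid: (-3, -2).
Classify: substitute x = -3 + u, y = -2 + v and expand: f = u**3 - 2*u**2*v + u*v**2 + v**3 + v**2.
No constant or linear terms (consistent with a singular point). Quadratic part: v**2. Cubic part: u**3 - 2*u**2*v + u*v**2 + v**3.
The quadratic part v**2 is a perfect square, so there is a single (double) tangent line v = 0, i.e. y = -2. Restricting the cubic part to that line (v = 0) leaves u**3 ≠ 0, so f is not divisible by v and the branch is v² ≈ -u**3 to lowest order — this is a cusp.
Classification: cusp.


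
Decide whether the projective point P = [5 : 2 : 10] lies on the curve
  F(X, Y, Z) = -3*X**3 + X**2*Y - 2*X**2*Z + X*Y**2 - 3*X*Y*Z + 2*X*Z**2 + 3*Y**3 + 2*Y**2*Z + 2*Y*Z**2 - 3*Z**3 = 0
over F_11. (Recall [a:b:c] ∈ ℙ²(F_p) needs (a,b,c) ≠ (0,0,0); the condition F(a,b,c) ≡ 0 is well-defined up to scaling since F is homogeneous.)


F(5,2,10) ≡ 6 (mod 11); P is NOT on the curve.

Evaluate F(5, 2, 10) term-by-term (mod 11).
  -3*X**3 ↦ -3·125·1·1 = -375
  X**2*Y ↦ 1·25·2·1 = 50
  -2*X**2*Z ↦ -2·25·1·10 = -500
  X*Y**2 ↦ 1·5·4·1 = 20
  -3*X*Y*Z ↦ -3·5·2·10 = -300
  2*X*Z**2 ↦ 2·5·1·100 = 1000
  3*Y**3 ↦ 3·1·8·1 = 24
  2*Y**2*Z ↦ 2·1·4·10 = 80
  2*Y*Z**2 ↦ 2·1·2·100 = 400
  -3*Z**3 ↦ -3·1·1·1000 = -3000
Sum: F(5, 2, 10) = (-375) + (50) + (-500) + (20) + (-300) + (1000) + (24) + (80) + (400) + (-3000) = -2601.
Reducing mod 11: -2601 ≡ 6 (mod 11).
Since F(a, b, c) ≡ 6 ≠ 0 (mod 11), P does NOT lie on the curve.


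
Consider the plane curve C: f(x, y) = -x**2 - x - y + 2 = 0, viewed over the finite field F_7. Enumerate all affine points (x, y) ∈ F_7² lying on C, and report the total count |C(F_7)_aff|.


Affine F_7-points: {(0, 2), (1, 0), (2, 3), (3, 4), (4, 3), (5, 0), (6, 2)}; count = 7.

For each of the 49 pairs (x, y) ∈ F_7², evaluate f(x, y) mod 7. Record the zeros.
  x = 0: [0↦2, 1↦1, 2↦0, 3↦6, 4↦5, 5↦4, 6↦3]  zeros at y ∈ {2}
  x = 1: [0↦0, 1↦6, 2↦5, 3↦4, 4↦3, 5↦2, 6↦1]  zeros at y ∈ {0}
  x = 2: [0↦3, 1↦2, 2↦1, 3↦0, 4↦6, 5↦5, 6↦4]  zeros at y ∈ {3}
  x = 3: [0↦4, 1↦3, 2↦2, 3↦1, 4↦0, 5↦6, 6↦5]  zeros at y ∈ {4}
  x = 4: [0↦3, 1↦2, 2↦1, 3↦0, 4↦6, 5↦5, 6↦4]  zeros at y ∈ {3}
  x = 5: [0↦0, 1↦6, 2↦5, 3↦4, 4↦3, 5↦2, 6↦1]  zeros at y ∈ {0}
  x = 6: [0↦2, 1↦1, 2↦0, 3↦6, 4↦5, 5↦4, 6↦3]  zeros at y ∈ {2}
Collecting zeros: affine points = {(0, 2), (1, 0), (2, 3), (3, 4), (4, 3), (5, 0), (6, 2)}.
Total count |C(F_7)_aff| = 7.


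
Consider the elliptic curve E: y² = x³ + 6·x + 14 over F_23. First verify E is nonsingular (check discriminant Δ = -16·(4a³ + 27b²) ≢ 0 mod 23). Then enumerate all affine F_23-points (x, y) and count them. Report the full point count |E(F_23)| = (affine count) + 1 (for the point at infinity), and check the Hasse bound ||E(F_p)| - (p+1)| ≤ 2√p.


Affine points = {(3, 6), (3, 17), (5, 10), (5, 13), (6, 6), (6, 17), (7, 10), (7, 13), (10, 4), (10, 19), (11, 10), (11, 13), (13, 9), (13, 14), (14, 6), (14, 17), (15, 11), (15, 12), (19, 8), (19, 15)}; affine count = 20; |E(F_23)| = 21.

Discriminant check: Δ ∝ 4a³ + 27b² = 4·6³ + 27·14² = 4·216 + 27·196 ≡ 15 (mod 23). Nonzero ⇒ E is nonsingular.
For each x ∈ F_23, compute rhs = x³ + 6·x + 14 mod 23, then count y ∈ F_23 with y² ≡ rhs.
  x = 0: rhs = 14, matching y values: none (0 points).
  x = 1: rhs = 21, matching y values: none (0 points).
  x = 2: rhs = 11, matching y values: none (0 points).
  x = 3: rhs = 13, matching y values: 6, 17 (2 points).
  x = 4: rhs = 10, matching y values: none (0 points).
  x = 5: rhs = 8, matching y values: 10, 13 (2 points).
  x = 6: rhs = 13, matching y values: 6, 17 (2 points).
  x = 7: rhs = 8, matching y values: 10, 13 (2 points).
  x = 8: rhs = 22, matching y values: none (0 points).
  x = 9: rhs = 15, matching y values: none (0 points).
  x = 10: rhs = 16, matching y values: 4, 19 (2 points).
  x = 11: rhs = 8, matching y values: 10, 13 (2 points).
  x = 12: rhs = 20, matching y values: none (0 points).
  x = 13: rhs = 12, matching y values: 9, 14 (2 points).
  x = 14: rhs = 13, matching y values: 6, 17 (2 points).
  x = 15: rhs = 6, matching y values: 11, 12 (2 points).
  x = 16: rhs = 20, matching y values: none (0 points).
  x = 17: rhs = 15, matching y values: none (0 points).
  x = 18: rhs = 20, matching y values: none (0 points).
  x = 19: rhs = 18, matching y values: 8, 15 (2 points).
  x = 20: rhs = 15, matching y values: none (0 points).
  x = 21: rhs = 17, matching y values: none (0 points).
  x = 22: rhs = 7, matching y values: none (0 points).
Total affine count: 20.
Full point count |E(F_23)| = 20 + 1 = 21.
Hasse bound: |21 − (23+1)| = |-3| = 3 ≤ 2√23 ≈ 9.5917 ✓.


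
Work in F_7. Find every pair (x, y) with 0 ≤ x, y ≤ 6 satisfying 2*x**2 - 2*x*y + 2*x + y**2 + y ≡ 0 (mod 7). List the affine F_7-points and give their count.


Affine F_7-points: {(0, 0), (0, 6), (4, 3), (4, 4), (5, 3), (5, 6), (6, 0), (6, 4)}; count = 8.

For each of the 49 pairs (x, y) ∈ F_7², evaluate f(x, y) mod 7. Record the zeros.
  x = 0: [0↦0, 1↦2, 2↦6, 3↦5, 4↦6, 5↦2, 6↦0]  zeros at y ∈ {0, 6}
  x = 1: [0↦4, 1↦4, 2↦6, 3↦3, 4↦2, 5↦3, 6↦6]  zeros at y ∈ ∅
  x = 2: [0↦5, 1↦3, 2↦3, 3↦5, 4↦2, 5↦1, 6↦2]  zeros at y ∈ ∅
  x = 3: [0↦3, 1↦6, 2↦4, 3↦4, 4↦6, 5↦3, 6↦2]  zeros at y ∈ ∅
  x = 4: [0↦5, 1↦6, 2↦2, 3↦0, 4↦0, 5↦2, 6↦6]  zeros at y ∈ {3, 4}
  x = 5: [0↦4, 1↦3, 2↦4, 3↦0, 4↦5, 5↦5, 6↦0]  zeros at y ∈ {3, 6}
  x = 6: [0↦0, 1↦4, 2↦3, 3↦4, 4↦0, 5↦5, 6↦5]  zeros at y ∈ {0, 4}
Collecting zeros: affine points = {(0, 0), (0, 6), (4, 3), (4, 4), (5, 3), (5, 6), (6, 0), (6, 4)}.
Total count |C(F_7)_aff| = 8.


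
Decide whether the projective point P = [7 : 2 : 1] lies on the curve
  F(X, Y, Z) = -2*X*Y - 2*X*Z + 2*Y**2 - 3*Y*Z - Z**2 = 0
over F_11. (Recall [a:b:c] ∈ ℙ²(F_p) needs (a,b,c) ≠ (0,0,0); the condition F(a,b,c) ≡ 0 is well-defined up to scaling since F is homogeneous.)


F(7,2,1) ≡ 3 (mod 11); P is NOT on the curve.

Evaluate F(7, 2, 1) term-by-term (mod 11).
  -2*X*Y ↦ -2·7·2·1 = -28
  -2*X*Z ↦ -2·7·1·1 = -14
  2*Y**2 ↦ 2·1·4·1 = 8
  -3*Y*Z ↦ -3·1·2·1 = -6
  -Z**2 ↦ -1·1·1·1 = -1
Sum: F(7, 2, 1) = (-28) + (-14) + (8) + (-6) + (-1) = -41.
Reducing mod 11: -41 ≡ 3 (mod 11).
Since F(a, b, c) ≡ 3 ≠ 0 (mod 11), P does NOT lie on the curve.


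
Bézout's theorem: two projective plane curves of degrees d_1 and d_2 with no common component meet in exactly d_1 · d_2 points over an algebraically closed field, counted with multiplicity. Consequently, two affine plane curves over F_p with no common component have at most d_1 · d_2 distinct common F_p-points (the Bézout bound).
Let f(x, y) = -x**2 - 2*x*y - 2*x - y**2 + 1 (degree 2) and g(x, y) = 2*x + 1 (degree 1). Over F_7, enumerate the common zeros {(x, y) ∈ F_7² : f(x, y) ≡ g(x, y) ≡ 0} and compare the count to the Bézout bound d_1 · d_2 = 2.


Common zeros: {(3, 0), (3, 1)}; count = 2; Bézout bound = 2.

deg(f) = 2, deg(g) = 1, so Bézout bound = 2.
Scan x ∈ F_7. For each x, list the y ∈ F_7 with f(x, y) ≡ 0 and those with g(x, y) ≡ 0 (mod 7); the common zeros in that column are the intersection.
  x = 0: f ≡ 0 at y ∈ {1, 6}; g ≡ 0 at y ∈ ∅; common: ∅.
  x = 1: f ≡ 0 at y ∈ ∅; g ≡ 0 at y ∈ ∅; common: ∅.
  x = 2: f ≡ 0 at y ∈ {0, 3}; g ≡ 0 at y ∈ ∅; common: ∅.
  x = 3: f ≡ 0 at y ∈ {0, 1}; g ≡ 0 at y ∈ {0, 1, 2, 3, 4, 5, 6}; common: {0, 1}.
  x = 4: f ≡ 0 at y ∈ {3}; g ≡ 0 at y ∈ ∅; common: ∅.
  x = 5: f ≡ 0 at y ∈ ∅; g ≡ 0 at y ∈ ∅; common: ∅.
  x = 6: f ≡ 0 at y ∈ ∅; g ≡ 0 at y ∈ ∅; common: ∅.
Collecting: common zeros = {(3, 0), (3, 1)}, so the count is 2.
Comparison with the Bézout bound: 2 ≤ 2 = deg(f)·deg(g), as expected for curves with no common component (the bound is attained).


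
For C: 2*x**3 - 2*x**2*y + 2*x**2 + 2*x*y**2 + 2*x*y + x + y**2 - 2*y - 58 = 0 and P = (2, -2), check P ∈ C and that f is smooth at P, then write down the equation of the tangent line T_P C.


Tangent line at P: 53*x - 26*y - 158 = 0.

Step 1: f(2, -2) = 0, so P lies on C.
Step 2: partial derivatives
  f_x(x, y) = 6*x**2 - 4*x*y + 4*x + 2*y**2 + 2*y + 1, f_y(x, y) = -2*x**2 + 4*x*y + 2*x + 2*y - 2.
  f_x(P) = 53, f_y(P) = -26 (gradient nonzero, so P is smooth).
Step 3: tangent line at P: 53·(x − 2) + -26·(y − -2) = 0.
Expanding: 53*x - 26*y - 158 = 0.


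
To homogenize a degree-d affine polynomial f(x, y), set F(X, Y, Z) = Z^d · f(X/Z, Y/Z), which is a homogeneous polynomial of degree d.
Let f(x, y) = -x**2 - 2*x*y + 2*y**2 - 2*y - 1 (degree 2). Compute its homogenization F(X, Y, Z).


F(X, Y, Z) = -X**2 - 2*X*Y + 2*Y**2 - 2*Y*Z - Z**2

deg(f) = 2.
Substitute x = X/Z, y = Y/Z into f, then multiply by Z^2.
  monomial -1·x^2·y^0 ↦ -1·X^2·Y^0·Z^0.
  monomial -2·x^1·y^1 ↦ -2·X^1·Y^1·Z^0.
  monomial 2·x^0·y^2 ↦ 2·X^0·Y^2·Z^0.
  monomial -2·x^0·y^1 ↦ -2·X^0·Y^1·Z^1.
  monomial -1·x^0·y^0 ↦ -1·X^0·Y^0·Z^2.
Collecting: F(X, Y, Z) = -X**2 - 2*X*Y + 2*Y**2 - 2*Y*Z - Z**2.


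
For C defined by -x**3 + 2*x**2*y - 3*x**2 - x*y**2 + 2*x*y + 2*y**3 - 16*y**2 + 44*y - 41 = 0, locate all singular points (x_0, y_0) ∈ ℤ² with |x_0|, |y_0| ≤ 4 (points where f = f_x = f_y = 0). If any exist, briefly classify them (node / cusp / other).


Singular points: {(1, 3)}; classification: cusp.

Compute partial derivatives:
  f_x = -3*x**2 + 4*x*y - 6*x - y**2 + 2*y.
  f_y = 2*x**2 - 2*x*y + 2*x + 6*y**2 - 32*y + 44.
Scan x_0 ∈ {−4, ..., 4}. For each x_0, f_y(x_0, y) is a polynomial in y; find its integer roots y ∈ {−4, ..., 4}, then test f_x and f at those candidates.
  x = -4: f_y(-4, y) = 6*y**2 - 24*y + 68; no integer root y with |y| ≤ 4.
  x = -3: f_y(-3, y) = 6*y**2 - 26*y + 56; no integer root y with |y| ≤ 4.
  x = -2: f_y(-2, y) = 6*y**2 - 28*y + 48; no integer root y with |y| ≤ 4.
  x = -1: f_y(-1, y) = 6*y**2 - 30*y + 44; no integer root y with |y| ≤ 4.
  x = 0: f_y(0, y) = 6*y**2 - 32*y + 44; no integer root y with |y| ≤ 4.
  x = 1: f_y(1, y) = 6*y**2 - 34*y + 48; vanishes at y ∈ {3}. (1, 3): f_x = 0, f = 0 — SINGULAR.
  x = 2: f_y(2, y) = 6*y**2 - 36*y + 56; no integer root y with |y| ≤ 4.
  x = 3: f_y(3, y) = 6*y**2 - 38*y + 68; no integer root y with |y| ≤ 4.
  x = 4: f_y(4, y) = 6*y**2 - 40*y + 84; no integer root y with |y| ≤ 4.
Only singular point on the grid: (1, 3).
Classify: substitute x = 1 + u, y = 3 + v and expand: f = -u**3 + 2*u**2*v - u*v**2 + 2*v**3 + v**2.
No constant or linear terms (consistent with a singular point). Quadratic part: v**2. Cubic part: -u**3 + 2*u**2*v - u*v**2 + 2*v**3.
The quadratic part v**2 is a perfect square, so there is a single (double) tangent line v = 0, i.e. y = 3. Restricting the cubic part to that line (v = 0) leaves -u**3 ≠ 0, so f is not divisible by v and the branch is v² ≈ u**3 to lowest order — this is a cusp.
Classification: cusp.


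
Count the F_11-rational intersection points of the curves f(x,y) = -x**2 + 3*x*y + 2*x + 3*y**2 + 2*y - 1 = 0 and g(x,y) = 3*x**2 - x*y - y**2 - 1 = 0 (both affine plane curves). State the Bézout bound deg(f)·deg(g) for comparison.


Common zeros: {(3, 7), (10, 10)}; count = 2; Bézout bound = 4.

deg(f) = 2, deg(g) = 2, so Bézout bound = 4.
Scan x ∈ F_11. For each x, list the y ∈ F_11 with f(x, y) ≡ 0 and those with g(x, y) ≡ 0 (mod 11); the common zeros in that column are the intersection.
  x = 0: f ≡ 0 at y ∈ {4, 10}; g ≡ 0 at y ∈ ∅; common: ∅.
  x = 1: f ≡ 0 at y ∈ {0, 2}; g ≡ 0 at y ∈ {1, 9}; common: ∅.
  x = 2: f ≡ 0 at y ∈ ∅; g ≡ 0 at y ∈ {0, 9}; common: ∅.
  x = 3: f ≡ 0 at y ∈ {4, 7}; g ≡ 0 at y ∈ {1, 7}; common: {7}.
  x = 4: f ≡ 0 at y ∈ ∅; g ≡ 0 at y ∈ ∅; common: ∅.
  x = 5: f ≡ 0 at y ∈ ∅; g ≡ 0 at y ∈ ∅; common: ∅.
  x = 6: f ≡ 0 at y ∈ ∅; g ≡ 0 at y ∈ ∅; common: ∅.
  x = 7: f ≡ 0 at y ∈ {2, 5}; g ≡ 0 at y ∈ ∅; common: ∅.
  x = 8: f ≡ 0 at y ∈ ∅; g ≡ 0 at y ∈ {4, 10}; common: ∅.
  x = 9: f ≡ 0 at y ∈ {7, 9}; g ≡ 0 at y ∈ {0, 2}; common: ∅.
  x = 10: f ≡ 0 at y ∈ {5, 10}; g ≡ 0 at y ∈ {2, 10}; common: {10}.
Collecting: common zeros = {(3, 7), (10, 10)}, so the count is 2.
Comparison with the Bézout bound: 2 ≤ 4 = deg(f)·deg(g), as expected for curves with no common component (the affine F_11-count falls short of the bound because intersections may lie at infinity, over extension fields, or carry multiplicity).


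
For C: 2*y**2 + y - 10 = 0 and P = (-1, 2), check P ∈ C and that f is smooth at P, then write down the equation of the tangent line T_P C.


Tangent line at P: 9*y - 18 = 0.

Step 1: f(-1, 2) = 0, so P lies on C.
Step 2: partial derivatives
  f_x(x, y) = 0, f_y(x, y) = 4*y + 1.
  f_x(P) = 0, f_y(P) = 9 (gradient nonzero, so P is smooth).
Step 3: tangent line at P: 0·(x − -1) + 9·(y − 2) = 0.
Expanding: 9*y - 18 = 0.


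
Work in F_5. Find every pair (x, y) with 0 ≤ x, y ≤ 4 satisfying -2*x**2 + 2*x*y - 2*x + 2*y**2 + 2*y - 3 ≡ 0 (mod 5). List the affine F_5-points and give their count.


Affine F_5-points: {(2, 0), (2, 2), (3, 3), (4, 2), (4, 3)}; count = 5.

For each of the 25 pairs (x, y) ∈ F_5², evaluate f(x, y) mod 5. Record the zeros.
  x = 0: [0↦2, 1↦1, 2↦4, 3↦1, 4↦2]  zeros at y ∈ ∅
  x = 1: [0↦3, 1↦4, 2↦4, 3↦3, 4↦1]  zeros at y ∈ ∅
  x = 2: [0↦0, 1↦3, 2↦0, 3↦1, 4↦1]  zeros at y ∈ {0, 2}
  x = 3: [0↦3, 1↦3, 2↦2, 3↦0, 4↦2]  zeros at y ∈ {3}
  x = 4: [0↦2, 1↦4, 2↦0, 3↦0, 4↦4]  zeros at y ∈ {2, 3}
Collecting zeros: affine points = {(2, 0), (2, 2), (3, 3), (4, 2), (4, 3)}.
Total count |C(F_5)_aff| = 5.


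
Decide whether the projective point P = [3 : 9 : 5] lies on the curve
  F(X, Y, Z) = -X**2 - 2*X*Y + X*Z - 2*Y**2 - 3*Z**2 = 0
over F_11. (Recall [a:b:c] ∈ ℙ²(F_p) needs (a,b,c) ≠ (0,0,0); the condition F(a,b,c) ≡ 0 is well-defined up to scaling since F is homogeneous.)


F(3,9,5) ≡ 1 (mod 11); P is NOT on the curve.

Evaluate F(3, 9, 5) term-by-term (mod 11).
  -X**2 ↦ -1·9·1·1 = -9
  -2*X*Y ↦ -2·3·9·1 = -54
  X*Z ↦ 1·3·1·5 = 15
  -2*Y**2 ↦ -2·1·81·1 = -162
  -3*Z**2 ↦ -3·1·1·25 = -75
Sum: F(3, 9, 5) = (-9) + (-54) + (15) + (-162) + (-75) = -285.
Reducing mod 11: -285 ≡ 1 (mod 11).
Since F(a, b, c) ≡ 1 ≠ 0 (mod 11), P does NOT lie on the curve.
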